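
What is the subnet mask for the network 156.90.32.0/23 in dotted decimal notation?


/23 means 23 network bits, 9 host bits
Binary: 11111111111111111111111000000000
Mask: 255.255.254.0


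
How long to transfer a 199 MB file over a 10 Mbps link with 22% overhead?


Effective throughput = 10 * (1 - 22/100) = 7.8 Mbps
File size in Mb = 199 * 8 = 1592 Mb
Time = 1592 / 7.8
Time = 204.1026 seconds


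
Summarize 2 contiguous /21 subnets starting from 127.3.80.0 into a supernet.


Original prefix: /21
Number of subnets: 2 = 2^1
New prefix = 21 - 1 = 20
Supernet: 127.3.80.0/20


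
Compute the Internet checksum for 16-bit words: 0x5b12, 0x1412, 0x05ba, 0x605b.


Sum all words (with carry folding):
+ 0x5b12 = 0x5b12
+ 0x1412 = 0x6f24
+ 0x05ba = 0x74de
+ 0x605b = 0xd539
One's complement: ~0xd539
Checksum = 0x2ac6


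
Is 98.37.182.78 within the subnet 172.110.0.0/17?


Subnet network: 172.110.0.0
Test IP AND mask: 98.37.128.0
No, 98.37.182.78 is not in 172.110.0.0/17


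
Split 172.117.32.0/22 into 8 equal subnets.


New prefix = 22 + 3 = 25
Each subnet has 128 addresses
  172.117.32.0/25
  172.117.32.128/25
  172.117.33.0/25
  172.117.33.128/25
  172.117.34.0/25
  172.117.34.128/25
  172.117.35.0/25
  172.117.35.128/25
Subnets: 172.117.32.0/25, 172.117.32.128/25, 172.117.33.0/25, 172.117.33.128/25, 172.117.34.0/25, 172.117.34.128/25, 172.117.35.0/25, 172.117.35.128/25


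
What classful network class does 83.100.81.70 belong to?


First octet: 83
Binary: 01010011
0xxxxxxx -> Class A (1-126)
Class A, default mask 255.0.0.0 (/8)


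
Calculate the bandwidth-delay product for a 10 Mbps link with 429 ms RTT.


BDP = bandwidth * RTT
= 10 Mbps * 429 ms
= 10 * 1e6 * 429 / 1000 bits
= 4290000 bits
= 536250 bytes
= 523.6816 KB
BDP = 4290000 bits (536250 bytes)


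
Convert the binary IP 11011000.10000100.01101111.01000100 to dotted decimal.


11011000 = 216
10000100 = 132
01101111 = 111
01000100 = 68
IP: 216.132.111.68


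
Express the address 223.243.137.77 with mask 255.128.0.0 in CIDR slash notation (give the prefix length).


Binary: 11111111.10000000.00000000.00000000
Count leading 1s
Prefix: /9


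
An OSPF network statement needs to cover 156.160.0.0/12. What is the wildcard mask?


Subnet mask: 255.240.0.0
Wildcard = 255.255.255.255 - subnet mask
255 - 255 = 0
255 - 240 = 15
255 - 0 = 255
255 - 0 = 255
Wildcard: 0.15.255.255


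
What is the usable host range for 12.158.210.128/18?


Network: 12.158.192.0
Broadcast: 12.158.255.255
First usable = network + 1
Last usable = broadcast - 1
Range: 12.158.192.1 to 12.158.255.254


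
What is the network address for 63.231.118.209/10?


IP:   00111111.11100111.01110110.11010001
Mask: 11111111.11000000.00000000.00000000
AND operation:
Net:  00111111.11000000.00000000.00000000
Network: 63.192.0.0/10


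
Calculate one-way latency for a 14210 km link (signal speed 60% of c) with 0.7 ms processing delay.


Speed = 0.6 * 3e5 km/s = 180000 km/s
Propagation delay = 14210 / 180000 = 0.0789 s = 78.9444 ms
Processing delay = 0.7 ms
Total one-way latency = 79.6444 ms


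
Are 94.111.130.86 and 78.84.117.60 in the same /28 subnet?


Mask: 255.255.255.240
94.111.130.86 AND mask = 94.111.130.80
78.84.117.60 AND mask = 78.84.117.48
No, different subnets (94.111.130.80 vs 78.84.117.48)


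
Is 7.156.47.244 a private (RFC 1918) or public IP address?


RFC 1918 private ranges:
  10.0.0.0/8 (10.0.0.0 - 10.255.255.255)
  172.16.0.0/12 (172.16.0.0 - 172.31.255.255)
  192.168.0.0/16 (192.168.0.0 - 192.168.255.255)
Public (not in any RFC 1918 range)


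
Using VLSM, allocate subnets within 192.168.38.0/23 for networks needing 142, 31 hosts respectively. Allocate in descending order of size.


142 hosts -> /24 (254 usable): 192.168.38.0/24
31 hosts -> /26 (62 usable): 192.168.39.0/26
Allocation: 192.168.38.0/24 (142 hosts, 254 usable); 192.168.39.0/26 (31 hosts, 62 usable)


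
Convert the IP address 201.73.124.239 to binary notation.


201 = 11001001
73 = 01001001
124 = 01111100
239 = 11101111
Binary: 11001001.01001001.01111100.11101111


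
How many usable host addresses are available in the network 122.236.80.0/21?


Host bits = 32 - 21 = 11
Total addresses = 2^11 = 2048
Usable = total - 2 (network and broadcast)
Usable hosts: 2046


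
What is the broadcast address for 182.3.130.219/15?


Network: 182.2.0.0/15
Host bits = 17
Set all host bits to 1:
Broadcast: 182.3.255.255


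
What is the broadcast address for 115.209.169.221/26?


Network: 115.209.169.192/26
Host bits = 6
Set all host bits to 1:
Broadcast: 115.209.169.255


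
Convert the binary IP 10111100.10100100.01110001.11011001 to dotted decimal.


10111100 = 188
10100100 = 164
01110001 = 113
11011001 = 217
IP: 188.164.113.217


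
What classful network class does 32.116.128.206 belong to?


First octet: 32
Binary: 00100000
0xxxxxxx -> Class A (1-126)
Class A, default mask 255.0.0.0 (/8)


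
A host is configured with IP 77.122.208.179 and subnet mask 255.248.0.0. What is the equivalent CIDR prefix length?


Binary: 11111111.11111000.00000000.00000000
Count leading 1s
Prefix: /13


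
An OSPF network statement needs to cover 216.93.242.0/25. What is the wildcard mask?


Subnet mask: 255.255.255.128
Wildcard = 255.255.255.255 - subnet mask
255 - 255 = 0
255 - 255 = 0
255 - 255 = 0
255 - 128 = 127
Wildcard: 0.0.0.127


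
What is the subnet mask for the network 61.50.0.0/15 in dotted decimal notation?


/15 means 15 network bits, 17 host bits
Binary: 11111111111111100000000000000000
Mask: 255.254.0.0


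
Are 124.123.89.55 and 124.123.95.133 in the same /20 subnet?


Mask: 255.255.240.0
124.123.89.55 AND mask = 124.123.80.0
124.123.95.133 AND mask = 124.123.80.0
Yes, same subnet (124.123.80.0)


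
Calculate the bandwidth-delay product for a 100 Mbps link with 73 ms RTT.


BDP = bandwidth * RTT
= 100 Mbps * 73 ms
= 100 * 1e6 * 73 / 1000 bits
= 7300000 bits
= 912500 bytes
= 891.1133 KB
BDP = 7300000 bits (912500 bytes)


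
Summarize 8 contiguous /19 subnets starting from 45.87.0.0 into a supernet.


Original prefix: /19
Number of subnets: 8 = 2^3
New prefix = 19 - 3 = 16
Supernet: 45.87.0.0/16


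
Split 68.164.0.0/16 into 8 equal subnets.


New prefix = 16 + 3 = 19
Each subnet has 8192 addresses
  68.164.0.0/19
  68.164.32.0/19
  68.164.64.0/19
  68.164.96.0/19
  68.164.128.0/19
  68.164.160.0/19
  68.164.192.0/19
  68.164.224.0/19
Subnets: 68.164.0.0/19, 68.164.32.0/19, 68.164.64.0/19, 68.164.96.0/19, 68.164.128.0/19, 68.164.160.0/19, 68.164.192.0/19, 68.164.224.0/19


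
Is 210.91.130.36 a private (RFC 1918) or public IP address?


RFC 1918 private ranges:
  10.0.0.0/8 (10.0.0.0 - 10.255.255.255)
  172.16.0.0/12 (172.16.0.0 - 172.31.255.255)
  192.168.0.0/16 (192.168.0.0 - 192.168.255.255)
Public (not in any RFC 1918 range)


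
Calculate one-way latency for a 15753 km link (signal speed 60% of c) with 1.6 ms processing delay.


Speed = 0.6 * 3e5 km/s = 180000 km/s
Propagation delay = 15753 / 180000 = 0.0875 s = 87.5167 ms
Processing delay = 1.6 ms
Total one-way latency = 89.1167 ms


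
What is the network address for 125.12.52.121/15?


IP:   01111101.00001100.00110100.01111001
Mask: 11111111.11111110.00000000.00000000
AND operation:
Net:  01111101.00001100.00000000.00000000
Network: 125.12.0.0/15


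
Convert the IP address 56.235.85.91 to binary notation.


56 = 00111000
235 = 11101011
85 = 01010101
91 = 01011011
Binary: 00111000.11101011.01010101.01011011


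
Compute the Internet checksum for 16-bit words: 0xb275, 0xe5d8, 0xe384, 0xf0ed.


Sum all words (with carry folding):
+ 0xb275 = 0xb275
+ 0xe5d8 = 0x984e
+ 0xe384 = 0x7bd3
+ 0xf0ed = 0x6cc1
One's complement: ~0x6cc1
Checksum = 0x933e


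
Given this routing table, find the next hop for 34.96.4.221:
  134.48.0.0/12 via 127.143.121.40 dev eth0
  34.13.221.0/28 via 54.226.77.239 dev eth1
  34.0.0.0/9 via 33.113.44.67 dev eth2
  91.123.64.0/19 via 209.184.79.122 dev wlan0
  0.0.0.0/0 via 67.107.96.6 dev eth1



Longest prefix match for 34.96.4.221:
  /12 134.48.0.0: no
  /28 34.13.221.0: no
  /9 34.0.0.0: MATCH
  /19 91.123.64.0: no
  /0 0.0.0.0: MATCH
Selected: next-hop 33.113.44.67 via eth2 (matched /9)


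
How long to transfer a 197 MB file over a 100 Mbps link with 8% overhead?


Effective throughput = 100 * (1 - 8/100) = 92 Mbps
File size in Mb = 197 * 8 = 1576 Mb
Time = 1576 / 92
Time = 17.1304 seconds


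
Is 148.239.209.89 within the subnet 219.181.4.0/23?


Subnet network: 219.181.4.0
Test IP AND mask: 148.239.208.0
No, 148.239.209.89 is not in 219.181.4.0/23


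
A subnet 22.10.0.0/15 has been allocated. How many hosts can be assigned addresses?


Host bits = 32 - 15 = 17
Total addresses = 2^17 = 131072
Usable = total - 2 (network and broadcast)
Usable hosts: 131070


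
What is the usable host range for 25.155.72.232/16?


Network: 25.155.0.0
Broadcast: 25.155.255.255
First usable = network + 1
Last usable = broadcast - 1
Range: 25.155.0.1 to 25.155.255.254


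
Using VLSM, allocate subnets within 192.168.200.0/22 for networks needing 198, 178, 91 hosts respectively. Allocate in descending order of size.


198 hosts -> /24 (254 usable): 192.168.200.0/24
178 hosts -> /24 (254 usable): 192.168.201.0/24
91 hosts -> /25 (126 usable): 192.168.202.0/25
Allocation: 192.168.200.0/24 (198 hosts, 254 usable); 192.168.201.0/24 (178 hosts, 254 usable); 192.168.202.0/25 (91 hosts, 126 usable)


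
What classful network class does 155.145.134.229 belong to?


First octet: 155
Binary: 10011011
10xxxxxx -> Class B (128-191)
Class B, default mask 255.255.0.0 (/16)


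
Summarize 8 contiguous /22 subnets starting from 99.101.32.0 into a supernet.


Original prefix: /22
Number of subnets: 8 = 2^3
New prefix = 22 - 3 = 19
Supernet: 99.101.32.0/19


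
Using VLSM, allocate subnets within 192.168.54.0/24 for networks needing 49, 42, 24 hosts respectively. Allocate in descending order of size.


49 hosts -> /26 (62 usable): 192.168.54.0/26
42 hosts -> /26 (62 usable): 192.168.54.64/26
24 hosts -> /27 (30 usable): 192.168.54.128/27
Allocation: 192.168.54.0/26 (49 hosts, 62 usable); 192.168.54.64/26 (42 hosts, 62 usable); 192.168.54.128/27 (24 hosts, 30 usable)


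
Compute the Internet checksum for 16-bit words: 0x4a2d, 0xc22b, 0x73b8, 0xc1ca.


Sum all words (with carry folding):
+ 0x4a2d = 0x4a2d
+ 0xc22b = 0x0c59
+ 0x73b8 = 0x8011
+ 0xc1ca = 0x41dc
One's complement: ~0x41dc
Checksum = 0xbe23


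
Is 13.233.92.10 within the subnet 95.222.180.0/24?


Subnet network: 95.222.180.0
Test IP AND mask: 13.233.92.0
No, 13.233.92.10 is not in 95.222.180.0/24


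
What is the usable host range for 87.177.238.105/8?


Network: 87.0.0.0
Broadcast: 87.255.255.255
First usable = network + 1
Last usable = broadcast - 1
Range: 87.0.0.1 to 87.255.255.254


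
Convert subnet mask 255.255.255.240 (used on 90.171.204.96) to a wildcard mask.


Subnet mask: 255.255.255.240
Wildcard = 255.255.255.255 - subnet mask
255 - 255 = 0
255 - 255 = 0
255 - 255 = 0
255 - 240 = 15
Wildcard: 0.0.0.15


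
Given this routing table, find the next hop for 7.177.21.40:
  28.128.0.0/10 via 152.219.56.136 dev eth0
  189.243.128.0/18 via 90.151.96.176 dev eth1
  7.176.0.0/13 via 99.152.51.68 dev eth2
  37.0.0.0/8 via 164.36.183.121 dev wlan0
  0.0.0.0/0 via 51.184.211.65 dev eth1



Longest prefix match for 7.177.21.40:
  /10 28.128.0.0: no
  /18 189.243.128.0: no
  /13 7.176.0.0: MATCH
  /8 37.0.0.0: no
  /0 0.0.0.0: MATCH
Selected: next-hop 99.152.51.68 via eth2 (matched /13)


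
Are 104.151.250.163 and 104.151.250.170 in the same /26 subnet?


Mask: 255.255.255.192
104.151.250.163 AND mask = 104.151.250.128
104.151.250.170 AND mask = 104.151.250.128
Yes, same subnet (104.151.250.128)


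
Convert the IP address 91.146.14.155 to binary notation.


91 = 01011011
146 = 10010010
14 = 00001110
155 = 10011011
Binary: 01011011.10010010.00001110.10011011


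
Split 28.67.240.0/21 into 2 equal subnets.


New prefix = 21 + 1 = 22
Each subnet has 1024 addresses
  28.67.240.0/22
  28.67.244.0/22
Subnets: 28.67.240.0/22, 28.67.244.0/22


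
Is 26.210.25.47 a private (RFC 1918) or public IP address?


RFC 1918 private ranges:
  10.0.0.0/8 (10.0.0.0 - 10.255.255.255)
  172.16.0.0/12 (172.16.0.0 - 172.31.255.255)
  192.168.0.0/16 (192.168.0.0 - 192.168.255.255)
Public (not in any RFC 1918 range)


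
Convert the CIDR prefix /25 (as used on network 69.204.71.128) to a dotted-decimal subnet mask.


/25 means 25 network bits, 7 host bits
Binary: 11111111111111111111111110000000
Mask: 255.255.255.128


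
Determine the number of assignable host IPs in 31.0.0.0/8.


Host bits = 32 - 8 = 24
Total addresses = 2^24 = 16777216
Usable = total - 2 (network and broadcast)
Usable hosts: 16777214


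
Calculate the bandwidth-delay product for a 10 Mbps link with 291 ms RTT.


BDP = bandwidth * RTT
= 10 Mbps * 291 ms
= 10 * 1e6 * 291 / 1000 bits
= 2910000 bits
= 363750 bytes
= 355.2246 KB
BDP = 2910000 bits (363750 bytes)


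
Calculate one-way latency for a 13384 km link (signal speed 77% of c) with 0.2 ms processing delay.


Speed = 0.77 * 3e5 km/s = 231000 km/s
Propagation delay = 13384 / 231000 = 0.0579 s = 57.9394 ms
Processing delay = 0.2 ms
Total one-way latency = 58.1394 ms


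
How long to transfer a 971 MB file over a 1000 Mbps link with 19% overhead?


Effective throughput = 1000 * (1 - 19/100) = 810 Mbps
File size in Mb = 971 * 8 = 7768 Mb
Time = 7768 / 810
Time = 9.5901 seconds


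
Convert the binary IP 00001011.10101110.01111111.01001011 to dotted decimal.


00001011 = 11
10101110 = 174
01111111 = 127
01001011 = 75
IP: 11.174.127.75


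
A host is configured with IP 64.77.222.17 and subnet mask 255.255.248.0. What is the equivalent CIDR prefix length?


Binary: 11111111.11111111.11111000.00000000
Count leading 1s
Prefix: /21


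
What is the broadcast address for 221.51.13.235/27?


Network: 221.51.13.224/27
Host bits = 5
Set all host bits to 1:
Broadcast: 221.51.13.255


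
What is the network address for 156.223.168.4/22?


IP:   10011100.11011111.10101000.00000100
Mask: 11111111.11111111.11111100.00000000
AND operation:
Net:  10011100.11011111.10101000.00000000
Network: 156.223.168.0/22


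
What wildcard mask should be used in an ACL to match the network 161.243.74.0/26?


Subnet mask: 255.255.255.192
Wildcard = 255.255.255.255 - subnet mask
255 - 255 = 0
255 - 255 = 0
255 - 255 = 0
255 - 192 = 63
Wildcard: 0.0.0.63


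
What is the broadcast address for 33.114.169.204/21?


Network: 33.114.168.0/21
Host bits = 11
Set all host bits to 1:
Broadcast: 33.114.175.255


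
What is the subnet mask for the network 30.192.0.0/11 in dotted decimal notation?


/11 means 11 network bits, 21 host bits
Binary: 11111111111000000000000000000000
Mask: 255.224.0.0


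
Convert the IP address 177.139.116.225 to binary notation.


177 = 10110001
139 = 10001011
116 = 01110100
225 = 11100001
Binary: 10110001.10001011.01110100.11100001


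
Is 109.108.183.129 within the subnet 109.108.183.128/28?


Subnet network: 109.108.183.128
Test IP AND mask: 109.108.183.128
Yes, 109.108.183.129 is in 109.108.183.128/28


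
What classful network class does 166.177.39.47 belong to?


First octet: 166
Binary: 10100110
10xxxxxx -> Class B (128-191)
Class B, default mask 255.255.0.0 (/16)


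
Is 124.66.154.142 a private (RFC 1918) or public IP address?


RFC 1918 private ranges:
  10.0.0.0/8 (10.0.0.0 - 10.255.255.255)
  172.16.0.0/12 (172.16.0.0 - 172.31.255.255)
  192.168.0.0/16 (192.168.0.0 - 192.168.255.255)
Public (not in any RFC 1918 range)


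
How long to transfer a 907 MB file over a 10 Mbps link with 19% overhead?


Effective throughput = 10 * (1 - 19/100) = 8.1 Mbps
File size in Mb = 907 * 8 = 7256 Mb
Time = 7256 / 8.1
Time = 895.8025 seconds


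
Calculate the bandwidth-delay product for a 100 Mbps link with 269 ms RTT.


BDP = bandwidth * RTT
= 100 Mbps * 269 ms
= 100 * 1e6 * 269 / 1000 bits
= 26900000 bits
= 3362500 bytes
= 3283.6914 KB
BDP = 26900000 bits (3362500 bytes)


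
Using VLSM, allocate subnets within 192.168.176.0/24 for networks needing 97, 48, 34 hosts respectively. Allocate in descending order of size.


97 hosts -> /25 (126 usable): 192.168.176.0/25
48 hosts -> /26 (62 usable): 192.168.176.128/26
34 hosts -> /26 (62 usable): 192.168.176.192/26
Allocation: 192.168.176.0/25 (97 hosts, 126 usable); 192.168.176.128/26 (48 hosts, 62 usable); 192.168.176.192/26 (34 hosts, 62 usable)


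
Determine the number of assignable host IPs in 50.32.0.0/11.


Host bits = 32 - 11 = 21
Total addresses = 2^21 = 2097152
Usable = total - 2 (network and broadcast)
Usable hosts: 2097150


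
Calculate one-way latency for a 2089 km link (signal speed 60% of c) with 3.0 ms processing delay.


Speed = 0.6 * 3e5 km/s = 180000 km/s
Propagation delay = 2089 / 180000 = 0.0116 s = 11.6056 ms
Processing delay = 3.0 ms
Total one-way latency = 14.6056 ms


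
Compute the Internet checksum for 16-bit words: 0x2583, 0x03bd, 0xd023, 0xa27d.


Sum all words (with carry folding):
+ 0x2583 = 0x2583
+ 0x03bd = 0x2940
+ 0xd023 = 0xf963
+ 0xa27d = 0x9be1
One's complement: ~0x9be1
Checksum = 0x641e


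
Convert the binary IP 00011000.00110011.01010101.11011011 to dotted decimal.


00011000 = 24
00110011 = 51
01010101 = 85
11011011 = 219
IP: 24.51.85.219


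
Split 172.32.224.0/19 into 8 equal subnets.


New prefix = 19 + 3 = 22
Each subnet has 1024 addresses
  172.32.224.0/22
  172.32.228.0/22
  172.32.232.0/22
  172.32.236.0/22
  172.32.240.0/22
  172.32.244.0/22
  172.32.248.0/22
  172.32.252.0/22
Subnets: 172.32.224.0/22, 172.32.228.0/22, 172.32.232.0/22, 172.32.236.0/22, 172.32.240.0/22, 172.32.244.0/22, 172.32.248.0/22, 172.32.252.0/22


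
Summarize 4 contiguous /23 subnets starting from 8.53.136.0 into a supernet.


Original prefix: /23
Number of subnets: 4 = 2^2
New prefix = 23 - 2 = 21
Supernet: 8.53.136.0/21


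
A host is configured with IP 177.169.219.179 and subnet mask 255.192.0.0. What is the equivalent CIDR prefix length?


Binary: 11111111.11000000.00000000.00000000
Count leading 1s
Prefix: /10


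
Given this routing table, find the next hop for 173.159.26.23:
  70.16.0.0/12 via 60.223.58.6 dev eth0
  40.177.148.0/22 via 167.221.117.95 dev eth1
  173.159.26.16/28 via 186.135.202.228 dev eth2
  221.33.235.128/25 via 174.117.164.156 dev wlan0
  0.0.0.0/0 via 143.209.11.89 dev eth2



Longest prefix match for 173.159.26.23:
  /12 70.16.0.0: no
  /22 40.177.148.0: no
  /28 173.159.26.16: MATCH
  /25 221.33.235.128: no
  /0 0.0.0.0: MATCH
Selected: next-hop 186.135.202.228 via eth2 (matched /28)


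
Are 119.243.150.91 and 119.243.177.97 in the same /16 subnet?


Mask: 255.255.0.0
119.243.150.91 AND mask = 119.243.0.0
119.243.177.97 AND mask = 119.243.0.0
Yes, same subnet (119.243.0.0)


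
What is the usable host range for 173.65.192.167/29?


Network: 173.65.192.160
Broadcast: 173.65.192.167
First usable = network + 1
Last usable = broadcast - 1
Range: 173.65.192.161 to 173.65.192.166


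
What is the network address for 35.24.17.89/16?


IP:   00100011.00011000.00010001.01011001
Mask: 11111111.11111111.00000000.00000000
AND operation:
Net:  00100011.00011000.00000000.00000000
Network: 35.24.0.0/16


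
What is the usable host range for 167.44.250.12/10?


Network: 167.0.0.0
Broadcast: 167.63.255.255
First usable = network + 1
Last usable = broadcast - 1
Range: 167.0.0.1 to 167.63.255.254


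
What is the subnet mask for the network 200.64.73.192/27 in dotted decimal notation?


/27 means 27 network bits, 5 host bits
Binary: 11111111111111111111111111100000
Mask: 255.255.255.224


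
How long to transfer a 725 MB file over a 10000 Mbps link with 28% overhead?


Effective throughput = 10000 * (1 - 28/100) = 7200 Mbps
File size in Mb = 725 * 8 = 5800 Mb
Time = 5800 / 7200
Time = 0.8056 seconds


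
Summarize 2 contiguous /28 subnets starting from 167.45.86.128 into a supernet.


Original prefix: /28
Number of subnets: 2 = 2^1
New prefix = 28 - 1 = 27
Supernet: 167.45.86.128/27


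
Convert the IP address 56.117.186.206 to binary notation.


56 = 00111000
117 = 01110101
186 = 10111010
206 = 11001110
Binary: 00111000.01110101.10111010.11001110


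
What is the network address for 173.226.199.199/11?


IP:   10101101.11100010.11000111.11000111
Mask: 11111111.11100000.00000000.00000000
AND operation:
Net:  10101101.11100000.00000000.00000000
Network: 173.224.0.0/11


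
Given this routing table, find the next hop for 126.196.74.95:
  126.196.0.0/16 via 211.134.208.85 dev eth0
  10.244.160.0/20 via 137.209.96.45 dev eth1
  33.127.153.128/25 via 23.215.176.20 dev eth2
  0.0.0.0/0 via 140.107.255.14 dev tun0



Longest prefix match for 126.196.74.95:
  /16 126.196.0.0: MATCH
  /20 10.244.160.0: no
  /25 33.127.153.128: no
  /0 0.0.0.0: MATCH
Selected: next-hop 211.134.208.85 via eth0 (matched /16)


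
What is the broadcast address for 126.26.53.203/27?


Network: 126.26.53.192/27
Host bits = 5
Set all host bits to 1:
Broadcast: 126.26.53.223


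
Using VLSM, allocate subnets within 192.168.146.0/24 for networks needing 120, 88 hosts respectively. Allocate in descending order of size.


120 hosts -> /25 (126 usable): 192.168.146.0/25
88 hosts -> /25 (126 usable): 192.168.146.128/25
Allocation: 192.168.146.0/25 (120 hosts, 126 usable); 192.168.146.128/25 (88 hosts, 126 usable)


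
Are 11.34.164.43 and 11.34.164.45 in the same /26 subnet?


Mask: 255.255.255.192
11.34.164.43 AND mask = 11.34.164.0
11.34.164.45 AND mask = 11.34.164.0
Yes, same subnet (11.34.164.0)


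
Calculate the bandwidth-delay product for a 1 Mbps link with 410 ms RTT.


BDP = bandwidth * RTT
= 1 Mbps * 410 ms
= 1 * 1e6 * 410 / 1000 bits
= 410000 bits
= 51250 bytes
= 50.0488 KB
BDP = 410000 bits (51250 bytes)


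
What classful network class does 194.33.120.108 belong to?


First octet: 194
Binary: 11000010
110xxxxx -> Class C (192-223)
Class C, default mask 255.255.255.0 (/24)


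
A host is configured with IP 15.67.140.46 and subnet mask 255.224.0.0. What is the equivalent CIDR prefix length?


Binary: 11111111.11100000.00000000.00000000
Count leading 1s
Prefix: /11


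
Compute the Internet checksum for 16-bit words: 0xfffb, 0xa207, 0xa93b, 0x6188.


Sum all words (with carry folding):
+ 0xfffb = 0xfffb
+ 0xa207 = 0xa203
+ 0xa93b = 0x4b3f
+ 0x6188 = 0xacc7
One's complement: ~0xacc7
Checksum = 0x5338


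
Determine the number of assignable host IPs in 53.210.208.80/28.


Host bits = 32 - 28 = 4
Total addresses = 2^4 = 16
Usable = total - 2 (network and broadcast)
Usable hosts: 14


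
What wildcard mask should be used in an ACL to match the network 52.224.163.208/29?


Subnet mask: 255.255.255.248
Wildcard = 255.255.255.255 - subnet mask
255 - 255 = 0
255 - 255 = 0
255 - 255 = 0
255 - 248 = 7
Wildcard: 0.0.0.7


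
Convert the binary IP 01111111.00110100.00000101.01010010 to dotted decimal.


01111111 = 127
00110100 = 52
00000101 = 5
01010010 = 82
IP: 127.52.5.82


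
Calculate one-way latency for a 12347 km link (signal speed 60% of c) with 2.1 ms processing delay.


Speed = 0.6 * 3e5 km/s = 180000 km/s
Propagation delay = 12347 / 180000 = 0.0686 s = 68.5944 ms
Processing delay = 2.1 ms
Total one-way latency = 70.6944 ms


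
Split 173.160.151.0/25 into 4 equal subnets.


New prefix = 25 + 2 = 27
Each subnet has 32 addresses
  173.160.151.0/27
  173.160.151.32/27
  173.160.151.64/27
  173.160.151.96/27
Subnets: 173.160.151.0/27, 173.160.151.32/27, 173.160.151.64/27, 173.160.151.96/27


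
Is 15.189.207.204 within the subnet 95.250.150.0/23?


Subnet network: 95.250.150.0
Test IP AND mask: 15.189.206.0
No, 15.189.207.204 is not in 95.250.150.0/23


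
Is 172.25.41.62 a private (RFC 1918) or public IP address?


RFC 1918 private ranges:
  10.0.0.0/8 (10.0.0.0 - 10.255.255.255)
  172.16.0.0/12 (172.16.0.0 - 172.31.255.255)
  192.168.0.0/16 (192.168.0.0 - 192.168.255.255)
Private (in 172.16.0.0/12)


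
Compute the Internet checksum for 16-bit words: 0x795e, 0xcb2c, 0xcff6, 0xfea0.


Sum all words (with carry folding):
+ 0x795e = 0x795e
+ 0xcb2c = 0x448b
+ 0xcff6 = 0x1482
+ 0xfea0 = 0x1323
One's complement: ~0x1323
Checksum = 0xecdc


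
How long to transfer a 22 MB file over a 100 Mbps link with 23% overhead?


Effective throughput = 100 * (1 - 23/100) = 77 Mbps
File size in Mb = 22 * 8 = 176 Mb
Time = 176 / 77
Time = 2.2857 seconds


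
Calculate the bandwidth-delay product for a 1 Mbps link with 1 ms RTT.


BDP = bandwidth * RTT
= 1 Mbps * 1 ms
= 1 * 1e6 * 1 / 1000 bits
= 1000 bits
= 125 bytes
BDP = 1000 bits (125 bytes)


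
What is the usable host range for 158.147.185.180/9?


Network: 158.128.0.0
Broadcast: 158.255.255.255
First usable = network + 1
Last usable = broadcast - 1
Range: 158.128.0.1 to 158.255.255.254


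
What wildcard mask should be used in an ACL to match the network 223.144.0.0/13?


Subnet mask: 255.248.0.0
Wildcard = 255.255.255.255 - subnet mask
255 - 255 = 0
255 - 248 = 7
255 - 0 = 255
255 - 0 = 255
Wildcard: 0.7.255.255


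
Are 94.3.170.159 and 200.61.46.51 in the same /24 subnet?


Mask: 255.255.255.0
94.3.170.159 AND mask = 94.3.170.0
200.61.46.51 AND mask = 200.61.46.0
No, different subnets (94.3.170.0 vs 200.61.46.0)


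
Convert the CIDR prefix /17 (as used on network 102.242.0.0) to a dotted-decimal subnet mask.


/17 means 17 network bits, 15 host bits
Binary: 11111111111111111000000000000000
Mask: 255.255.128.0


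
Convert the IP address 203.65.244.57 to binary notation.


203 = 11001011
65 = 01000001
244 = 11110100
57 = 00111001
Binary: 11001011.01000001.11110100.00111001


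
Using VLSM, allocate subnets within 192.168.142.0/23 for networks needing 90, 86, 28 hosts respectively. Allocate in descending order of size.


90 hosts -> /25 (126 usable): 192.168.142.0/25
86 hosts -> /25 (126 usable): 192.168.142.128/25
28 hosts -> /27 (30 usable): 192.168.143.0/27
Allocation: 192.168.142.0/25 (90 hosts, 126 usable); 192.168.142.128/25 (86 hosts, 126 usable); 192.168.143.0/27 (28 hosts, 30 usable)


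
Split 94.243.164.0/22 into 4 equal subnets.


New prefix = 22 + 2 = 24
Each subnet has 256 addresses
  94.243.164.0/24
  94.243.165.0/24
  94.243.166.0/24
  94.243.167.0/24
Subnets: 94.243.164.0/24, 94.243.165.0/24, 94.243.166.0/24, 94.243.167.0/24


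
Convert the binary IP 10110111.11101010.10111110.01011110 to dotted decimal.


10110111 = 183
11101010 = 234
10111110 = 190
01011110 = 94
IP: 183.234.190.94


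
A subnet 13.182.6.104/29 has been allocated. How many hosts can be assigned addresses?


Host bits = 32 - 29 = 3
Total addresses = 2^3 = 8
Usable = total - 2 (network and broadcast)
Usable hosts: 6


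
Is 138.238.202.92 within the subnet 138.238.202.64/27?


Subnet network: 138.238.202.64
Test IP AND mask: 138.238.202.64
Yes, 138.238.202.92 is in 138.238.202.64/27


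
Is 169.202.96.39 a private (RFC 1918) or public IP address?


RFC 1918 private ranges:
  10.0.0.0/8 (10.0.0.0 - 10.255.255.255)
  172.16.0.0/12 (172.16.0.0 - 172.31.255.255)
  192.168.0.0/16 (192.168.0.0 - 192.168.255.255)
Public (not in any RFC 1918 range)


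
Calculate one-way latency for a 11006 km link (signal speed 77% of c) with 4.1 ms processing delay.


Speed = 0.77 * 3e5 km/s = 231000 km/s
Propagation delay = 11006 / 231000 = 0.0476 s = 47.645 ms
Processing delay = 4.1 ms
Total one-way latency = 51.745 ms


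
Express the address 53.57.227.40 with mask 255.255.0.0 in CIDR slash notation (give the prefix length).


Binary: 11111111.11111111.00000000.00000000
Count leading 1s
Prefix: /16


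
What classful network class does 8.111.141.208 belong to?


First octet: 8
Binary: 00001000
0xxxxxxx -> Class A (1-126)
Class A, default mask 255.0.0.0 (/8)


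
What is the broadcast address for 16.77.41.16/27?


Network: 16.77.41.0/27
Host bits = 5
Set all host bits to 1:
Broadcast: 16.77.41.31


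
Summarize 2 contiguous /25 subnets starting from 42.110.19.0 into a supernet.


Original prefix: /25
Number of subnets: 2 = 2^1
New prefix = 25 - 1 = 24
Supernet: 42.110.19.0/24


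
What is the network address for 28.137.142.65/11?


IP:   00011100.10001001.10001110.01000001
Mask: 11111111.11100000.00000000.00000000
AND operation:
Net:  00011100.10000000.00000000.00000000
Network: 28.128.0.0/11


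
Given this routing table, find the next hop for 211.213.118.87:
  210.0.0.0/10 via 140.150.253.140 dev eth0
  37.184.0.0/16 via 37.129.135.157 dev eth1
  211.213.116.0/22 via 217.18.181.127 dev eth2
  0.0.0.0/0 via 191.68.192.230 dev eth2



Longest prefix match for 211.213.118.87:
  /10 210.0.0.0: no
  /16 37.184.0.0: no
  /22 211.213.116.0: MATCH
  /0 0.0.0.0: MATCH
Selected: next-hop 217.18.181.127 via eth2 (matched /22)


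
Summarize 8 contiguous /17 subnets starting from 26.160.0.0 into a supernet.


Original prefix: /17
Number of subnets: 8 = 2^3
New prefix = 17 - 3 = 14
Supernet: 26.160.0.0/14


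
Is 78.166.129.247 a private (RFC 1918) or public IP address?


RFC 1918 private ranges:
  10.0.0.0/8 (10.0.0.0 - 10.255.255.255)
  172.16.0.0/12 (172.16.0.0 - 172.31.255.255)
  192.168.0.0/16 (192.168.0.0 - 192.168.255.255)
Public (not in any RFC 1918 range)


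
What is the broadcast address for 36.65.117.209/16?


Network: 36.65.0.0/16
Host bits = 16
Set all host bits to 1:
Broadcast: 36.65.255.255


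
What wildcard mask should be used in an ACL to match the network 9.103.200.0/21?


Subnet mask: 255.255.248.0
Wildcard = 255.255.255.255 - subnet mask
255 - 255 = 0
255 - 255 = 0
255 - 248 = 7
255 - 0 = 255
Wildcard: 0.0.7.255


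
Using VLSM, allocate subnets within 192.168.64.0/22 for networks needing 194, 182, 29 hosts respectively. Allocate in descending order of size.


194 hosts -> /24 (254 usable): 192.168.64.0/24
182 hosts -> /24 (254 usable): 192.168.65.0/24
29 hosts -> /27 (30 usable): 192.168.66.0/27
Allocation: 192.168.64.0/24 (194 hosts, 254 usable); 192.168.65.0/24 (182 hosts, 254 usable); 192.168.66.0/27 (29 hosts, 30 usable)


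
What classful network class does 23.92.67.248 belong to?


First octet: 23
Binary: 00010111
0xxxxxxx -> Class A (1-126)
Class A, default mask 255.0.0.0 (/8)


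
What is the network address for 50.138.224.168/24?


IP:   00110010.10001010.11100000.10101000
Mask: 11111111.11111111.11111111.00000000
AND operation:
Net:  00110010.10001010.11100000.00000000
Network: 50.138.224.0/24


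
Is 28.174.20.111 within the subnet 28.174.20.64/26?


Subnet network: 28.174.20.64
Test IP AND mask: 28.174.20.64
Yes, 28.174.20.111 is in 28.174.20.64/26


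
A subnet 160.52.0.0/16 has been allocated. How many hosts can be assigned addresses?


Host bits = 32 - 16 = 16
Total addresses = 2^16 = 65536
Usable = total - 2 (network and broadcast)
Usable hosts: 65534


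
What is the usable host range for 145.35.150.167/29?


Network: 145.35.150.160
Broadcast: 145.35.150.167
First usable = network + 1
Last usable = broadcast - 1
Range: 145.35.150.161 to 145.35.150.166


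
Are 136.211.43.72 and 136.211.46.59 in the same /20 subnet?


Mask: 255.255.240.0
136.211.43.72 AND mask = 136.211.32.0
136.211.46.59 AND mask = 136.211.32.0
Yes, same subnet (136.211.32.0)


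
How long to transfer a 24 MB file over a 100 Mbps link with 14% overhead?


Effective throughput = 100 * (1 - 14/100) = 86 Mbps
File size in Mb = 24 * 8 = 192 Mb
Time = 192 / 86
Time = 2.2326 seconds


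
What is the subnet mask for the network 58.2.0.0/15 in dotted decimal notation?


/15 means 15 network bits, 17 host bits
Binary: 11111111111111100000000000000000
Mask: 255.254.0.0


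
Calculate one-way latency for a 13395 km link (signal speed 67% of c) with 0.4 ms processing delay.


Speed = 0.67 * 3e5 km/s = 201000 km/s
Propagation delay = 13395 / 201000 = 0.0666 s = 66.6418 ms
Processing delay = 0.4 ms
Total one-way latency = 67.0418 ms


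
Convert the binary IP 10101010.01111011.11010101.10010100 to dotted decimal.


10101010 = 170
01111011 = 123
11010101 = 213
10010100 = 148
IP: 170.123.213.148


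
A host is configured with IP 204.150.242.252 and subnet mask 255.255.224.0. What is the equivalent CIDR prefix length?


Binary: 11111111.11111111.11100000.00000000
Count leading 1s
Prefix: /19


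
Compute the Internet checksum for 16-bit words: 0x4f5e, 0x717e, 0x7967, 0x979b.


Sum all words (with carry folding):
+ 0x4f5e = 0x4f5e
+ 0x717e = 0xc0dc
+ 0x7967 = 0x3a44
+ 0x979b = 0xd1df
One's complement: ~0xd1df
Checksum = 0x2e20


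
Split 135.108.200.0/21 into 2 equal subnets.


New prefix = 21 + 1 = 22
Each subnet has 1024 addresses
  135.108.200.0/22
  135.108.204.0/22
Subnets: 135.108.200.0/22, 135.108.204.0/22


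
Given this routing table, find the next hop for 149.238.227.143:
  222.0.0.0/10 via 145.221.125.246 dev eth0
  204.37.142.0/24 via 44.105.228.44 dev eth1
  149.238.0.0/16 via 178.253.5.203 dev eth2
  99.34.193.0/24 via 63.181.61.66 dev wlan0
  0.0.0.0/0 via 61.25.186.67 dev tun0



Longest prefix match for 149.238.227.143:
  /10 222.0.0.0: no
  /24 204.37.142.0: no
  /16 149.238.0.0: MATCH
  /24 99.34.193.0: no
  /0 0.0.0.0: MATCH
Selected: next-hop 178.253.5.203 via eth2 (matched /16)


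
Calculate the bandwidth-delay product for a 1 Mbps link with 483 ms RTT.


BDP = bandwidth * RTT
= 1 Mbps * 483 ms
= 1 * 1e6 * 483 / 1000 bits
= 483000 bits
= 60375 bytes
= 58.96 KB
BDP = 483000 bits (60375 bytes)


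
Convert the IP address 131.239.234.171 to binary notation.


131 = 10000011
239 = 11101111
234 = 11101010
171 = 10101011
Binary: 10000011.11101111.11101010.10101011


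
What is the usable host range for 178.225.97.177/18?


Network: 178.225.64.0
Broadcast: 178.225.127.255
First usable = network + 1
Last usable = broadcast - 1
Range: 178.225.64.1 to 178.225.127.254


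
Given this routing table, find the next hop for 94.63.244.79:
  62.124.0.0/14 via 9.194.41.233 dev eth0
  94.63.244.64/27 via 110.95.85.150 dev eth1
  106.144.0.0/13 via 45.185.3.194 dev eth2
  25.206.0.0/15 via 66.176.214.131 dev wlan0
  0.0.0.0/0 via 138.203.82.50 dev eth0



Longest prefix match for 94.63.244.79:
  /14 62.124.0.0: no
  /27 94.63.244.64: MATCH
  /13 106.144.0.0: no
  /15 25.206.0.0: no
  /0 0.0.0.0: MATCH
Selected: next-hop 110.95.85.150 via eth1 (matched /27)


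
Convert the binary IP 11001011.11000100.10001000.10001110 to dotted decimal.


11001011 = 203
11000100 = 196
10001000 = 136
10001110 = 142
IP: 203.196.136.142


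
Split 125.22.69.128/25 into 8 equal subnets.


New prefix = 25 + 3 = 28
Each subnet has 16 addresses
  125.22.69.128/28
  125.22.69.144/28
  125.22.69.160/28
  125.22.69.176/28
  125.22.69.192/28
  125.22.69.208/28
  125.22.69.224/28
  125.22.69.240/28
Subnets: 125.22.69.128/28, 125.22.69.144/28, 125.22.69.160/28, 125.22.69.176/28, 125.22.69.192/28, 125.22.69.208/28, 125.22.69.224/28, 125.22.69.240/28


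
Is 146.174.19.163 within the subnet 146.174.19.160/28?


Subnet network: 146.174.19.160
Test IP AND mask: 146.174.19.160
Yes, 146.174.19.163 is in 146.174.19.160/28


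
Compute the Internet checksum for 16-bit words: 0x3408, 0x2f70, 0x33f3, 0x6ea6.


Sum all words (with carry folding):
+ 0x3408 = 0x3408
+ 0x2f70 = 0x6378
+ 0x33f3 = 0x976b
+ 0x6ea6 = 0x0612
One's complement: ~0x0612
Checksum = 0xf9ed


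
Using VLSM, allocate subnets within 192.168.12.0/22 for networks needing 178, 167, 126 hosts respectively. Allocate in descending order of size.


178 hosts -> /24 (254 usable): 192.168.12.0/24
167 hosts -> /24 (254 usable): 192.168.13.0/24
126 hosts -> /25 (126 usable): 192.168.14.0/25
Allocation: 192.168.12.0/24 (178 hosts, 254 usable); 192.168.13.0/24 (167 hosts, 254 usable); 192.168.14.0/25 (126 hosts, 126 usable)


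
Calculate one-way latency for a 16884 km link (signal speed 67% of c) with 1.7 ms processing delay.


Speed = 0.67 * 3e5 km/s = 201000 km/s
Propagation delay = 16884 / 201000 = 0.084 s = 84 ms
Processing delay = 1.7 ms
Total one-way latency = 85.7 ms


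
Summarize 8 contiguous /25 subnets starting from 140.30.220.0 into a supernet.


Original prefix: /25
Number of subnets: 8 = 2^3
New prefix = 25 - 3 = 22
Supernet: 140.30.220.0/22


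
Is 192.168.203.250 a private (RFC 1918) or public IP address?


RFC 1918 private ranges:
  10.0.0.0/8 (10.0.0.0 - 10.255.255.255)
  172.16.0.0/12 (172.16.0.0 - 172.31.255.255)
  192.168.0.0/16 (192.168.0.0 - 192.168.255.255)
Private (in 192.168.0.0/16)


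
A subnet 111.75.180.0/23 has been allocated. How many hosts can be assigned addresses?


Host bits = 32 - 23 = 9
Total addresses = 2^9 = 512
Usable = total - 2 (network and broadcast)
Usable hosts: 510


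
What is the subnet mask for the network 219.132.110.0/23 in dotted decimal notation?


/23 means 23 network bits, 9 host bits
Binary: 11111111111111111111111000000000
Mask: 255.255.254.0


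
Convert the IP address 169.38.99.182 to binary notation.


169 = 10101001
38 = 00100110
99 = 01100011
182 = 10110110
Binary: 10101001.00100110.01100011.10110110


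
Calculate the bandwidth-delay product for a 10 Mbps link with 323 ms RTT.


BDP = bandwidth * RTT
= 10 Mbps * 323 ms
= 10 * 1e6 * 323 / 1000 bits
= 3230000 bits
= 403750 bytes
= 394.2871 KB
BDP = 3230000 bits (403750 bytes)


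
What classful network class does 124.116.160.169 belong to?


First octet: 124
Binary: 01111100
0xxxxxxx -> Class A (1-126)
Class A, default mask 255.0.0.0 (/8)


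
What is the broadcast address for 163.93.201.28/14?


Network: 163.92.0.0/14
Host bits = 18
Set all host bits to 1:
Broadcast: 163.95.255.255


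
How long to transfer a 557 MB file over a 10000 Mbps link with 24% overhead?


Effective throughput = 10000 * (1 - 24/100) = 7600 Mbps
File size in Mb = 557 * 8 = 4456 Mb
Time = 4456 / 7600
Time = 0.5863 seconds


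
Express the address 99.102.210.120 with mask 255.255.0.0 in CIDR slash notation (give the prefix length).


Binary: 11111111.11111111.00000000.00000000
Count leading 1s
Prefix: /16


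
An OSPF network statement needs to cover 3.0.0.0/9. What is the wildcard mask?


Subnet mask: 255.128.0.0
Wildcard = 255.255.255.255 - subnet mask
255 - 255 = 0
255 - 128 = 127
255 - 0 = 255
255 - 0 = 255
Wildcard: 0.127.255.255


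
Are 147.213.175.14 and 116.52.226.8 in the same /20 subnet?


Mask: 255.255.240.0
147.213.175.14 AND mask = 147.213.160.0
116.52.226.8 AND mask = 116.52.224.0
No, different subnets (147.213.160.0 vs 116.52.224.0)


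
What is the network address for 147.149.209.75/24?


IP:   10010011.10010101.11010001.01001011
Mask: 11111111.11111111.11111111.00000000
AND operation:
Net:  10010011.10010101.11010001.00000000
Network: 147.149.209.0/24


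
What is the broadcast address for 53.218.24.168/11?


Network: 53.192.0.0/11
Host bits = 21
Set all host bits to 1:
Broadcast: 53.223.255.255


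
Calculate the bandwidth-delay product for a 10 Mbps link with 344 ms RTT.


BDP = bandwidth * RTT
= 10 Mbps * 344 ms
= 10 * 1e6 * 344 / 1000 bits
= 3440000 bits
= 430000 bytes
= 419.9219 KB
BDP = 3440000 bits (430000 bytes)


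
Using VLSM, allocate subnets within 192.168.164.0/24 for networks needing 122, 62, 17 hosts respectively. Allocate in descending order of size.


122 hosts -> /25 (126 usable): 192.168.164.0/25
62 hosts -> /26 (62 usable): 192.168.164.128/26
17 hosts -> /27 (30 usable): 192.168.164.192/27
Allocation: 192.168.164.0/25 (122 hosts, 126 usable); 192.168.164.128/26 (62 hosts, 62 usable); 192.168.164.192/27 (17 hosts, 30 usable)
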